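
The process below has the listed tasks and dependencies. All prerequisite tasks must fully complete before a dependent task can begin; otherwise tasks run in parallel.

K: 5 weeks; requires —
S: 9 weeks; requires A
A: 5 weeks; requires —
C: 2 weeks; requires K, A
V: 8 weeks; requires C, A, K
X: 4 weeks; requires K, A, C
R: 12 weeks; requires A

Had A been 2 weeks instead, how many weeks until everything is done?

Baseline: A→R = 5+12 = 17 → 17 weeks.
A is on the critical path; changing it to 2 makes that path 14 weeks.
Now K→C→V = 5+2+8 = 15 is longest, so the finish becomes 15 weeks.

15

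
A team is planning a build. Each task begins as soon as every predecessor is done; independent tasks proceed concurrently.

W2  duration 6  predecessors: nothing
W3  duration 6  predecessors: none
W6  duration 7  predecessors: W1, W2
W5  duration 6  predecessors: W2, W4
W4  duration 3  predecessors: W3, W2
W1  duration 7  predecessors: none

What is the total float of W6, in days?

The longest chain is W2→W4→W5 = 6+3+6 = 15; overall finish 15 days.
The longest chain containing W6 totals 14 days.
Float = 15 − 14 = 1.

1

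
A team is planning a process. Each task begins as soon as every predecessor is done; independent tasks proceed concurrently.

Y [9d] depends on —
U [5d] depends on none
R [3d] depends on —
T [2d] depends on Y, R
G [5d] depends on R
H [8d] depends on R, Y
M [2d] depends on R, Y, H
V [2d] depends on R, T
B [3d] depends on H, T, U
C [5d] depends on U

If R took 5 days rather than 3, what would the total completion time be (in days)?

20

Baseline: Y→H→B = 9+8+3 = 20 → 20 days.
The longest path through R is only 14 days, so R has float 6.
No other chain overtakes it, so the finish is 20 days.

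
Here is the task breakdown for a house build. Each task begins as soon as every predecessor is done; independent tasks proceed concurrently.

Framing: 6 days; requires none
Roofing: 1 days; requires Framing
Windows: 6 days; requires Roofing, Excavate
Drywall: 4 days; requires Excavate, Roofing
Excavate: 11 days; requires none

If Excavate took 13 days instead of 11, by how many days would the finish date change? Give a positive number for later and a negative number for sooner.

Actual critical path: Excavate→Windows = 11+6 = 17 ⇒ 17 days.
Since Excavate is critical, the +2 change carries straight to that chain (now 19 days).
The critical path is still Excavate→Windows; finish is now 19 days.
Change in finish: 19 − 17 = +2 days.

2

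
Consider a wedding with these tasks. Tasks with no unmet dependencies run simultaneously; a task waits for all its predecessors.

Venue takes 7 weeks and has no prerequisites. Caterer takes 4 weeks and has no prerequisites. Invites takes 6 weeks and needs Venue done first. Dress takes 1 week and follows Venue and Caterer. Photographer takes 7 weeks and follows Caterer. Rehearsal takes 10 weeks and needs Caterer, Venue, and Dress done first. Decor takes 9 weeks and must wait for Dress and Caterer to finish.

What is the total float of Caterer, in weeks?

3

The longest chain is Venue→Dress→Rehearsal = 7+1+10 = 18; overall finish 18 weeks.
Caterer finishes as early as 4 and must finish by 7.
Slack of Caterer = 3 − 0 = 3 weeks.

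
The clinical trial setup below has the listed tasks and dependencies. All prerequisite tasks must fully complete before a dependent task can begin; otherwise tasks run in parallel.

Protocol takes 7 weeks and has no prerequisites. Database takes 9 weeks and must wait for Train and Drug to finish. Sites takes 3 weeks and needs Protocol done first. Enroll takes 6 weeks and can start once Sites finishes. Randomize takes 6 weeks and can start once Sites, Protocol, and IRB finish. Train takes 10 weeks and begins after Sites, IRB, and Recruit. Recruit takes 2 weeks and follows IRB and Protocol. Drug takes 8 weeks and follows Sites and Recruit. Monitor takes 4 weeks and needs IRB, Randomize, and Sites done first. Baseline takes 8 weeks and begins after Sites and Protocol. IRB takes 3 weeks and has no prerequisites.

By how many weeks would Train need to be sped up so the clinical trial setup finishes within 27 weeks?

Current finish: 29 weeks; target: 27.
Train is on every critical path, so each week cut from Train cuts the finish by one (this holds down to a finish of 27).
Need 29 − 27 = 2 weeks off Train → Train becomes 8 weeks, finish becomes 27.

2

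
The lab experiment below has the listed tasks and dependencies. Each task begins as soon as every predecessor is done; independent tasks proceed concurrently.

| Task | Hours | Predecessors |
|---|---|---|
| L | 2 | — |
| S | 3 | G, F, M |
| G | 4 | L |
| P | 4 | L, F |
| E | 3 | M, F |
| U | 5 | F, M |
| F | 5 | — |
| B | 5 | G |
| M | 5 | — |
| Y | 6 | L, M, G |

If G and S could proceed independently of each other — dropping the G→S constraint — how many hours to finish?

With the dependency in place, L→G→Y = 2+4+6 = 12 sets the finish at 12 hours.
Without G→S, S's earliest start moves from 6 to 5.
New critical path: L→G→Y = 2+4+6 = 12 ⇒ 12 hours.

12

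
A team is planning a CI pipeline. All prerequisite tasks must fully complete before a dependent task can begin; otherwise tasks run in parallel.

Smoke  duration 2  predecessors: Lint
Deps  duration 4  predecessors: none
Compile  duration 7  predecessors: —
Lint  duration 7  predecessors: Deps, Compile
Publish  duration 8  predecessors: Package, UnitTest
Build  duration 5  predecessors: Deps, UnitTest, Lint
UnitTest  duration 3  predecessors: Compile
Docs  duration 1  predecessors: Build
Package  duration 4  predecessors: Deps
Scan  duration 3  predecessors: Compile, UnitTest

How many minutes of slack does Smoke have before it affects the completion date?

4

Critical path: Compile→Lint→Build→Docs = 7+7+5+1 = 20, so the finish is 20 minutes.
Longest path through Smoke: 16 minutes (earliest finish 16, latest finish 20).
Float = 20 − 16 = 4.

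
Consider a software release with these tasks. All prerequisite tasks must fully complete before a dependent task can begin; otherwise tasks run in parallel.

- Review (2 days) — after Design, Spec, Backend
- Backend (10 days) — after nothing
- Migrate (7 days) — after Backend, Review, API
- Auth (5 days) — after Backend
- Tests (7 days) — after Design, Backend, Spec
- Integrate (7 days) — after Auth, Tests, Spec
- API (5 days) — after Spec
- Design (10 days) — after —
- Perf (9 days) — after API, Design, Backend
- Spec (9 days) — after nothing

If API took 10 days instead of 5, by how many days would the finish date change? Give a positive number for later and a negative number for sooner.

4

Actual critical path: Design→Tests→Integrate = 10+7+7 = 24 ⇒ 24 days.
API is off the critical path — its longest chain is 23 days, giving 1 of slack.
Now Spec→API→Perf = 9+10+9 = 28 is longest, so the finish becomes 28 days.
Change in finish: 28 − 24 = +4 days.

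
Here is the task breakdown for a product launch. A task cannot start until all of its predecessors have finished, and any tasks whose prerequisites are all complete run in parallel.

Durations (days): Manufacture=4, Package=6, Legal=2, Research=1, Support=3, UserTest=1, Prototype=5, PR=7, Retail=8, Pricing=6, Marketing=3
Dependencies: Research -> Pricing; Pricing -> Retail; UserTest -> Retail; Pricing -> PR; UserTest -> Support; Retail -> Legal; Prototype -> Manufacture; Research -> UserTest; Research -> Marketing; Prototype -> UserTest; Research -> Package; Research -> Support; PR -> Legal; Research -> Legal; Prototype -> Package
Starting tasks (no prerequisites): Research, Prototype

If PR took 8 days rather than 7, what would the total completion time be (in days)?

The binding path is Research→Pricing→Retail→Legal = 1+6+8+2 = 17; finish at 17 days.
PR has 1 day of float (longest path through it is 16).
The binding chain switches to Research→Pricing→PR→Legal = 1+6+8+2 = 17; finish 17 days.

17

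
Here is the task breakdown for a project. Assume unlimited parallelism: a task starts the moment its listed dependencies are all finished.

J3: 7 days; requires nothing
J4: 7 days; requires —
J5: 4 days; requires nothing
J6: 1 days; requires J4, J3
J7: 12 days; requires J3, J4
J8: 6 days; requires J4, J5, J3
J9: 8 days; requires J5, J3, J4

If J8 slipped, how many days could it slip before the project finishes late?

6

The longest chain is J3→J7 = 7+12 = 19; overall finish 19 days.
J8 finishes as early as 13 and must finish by 19.
Slack of J8 = 13 − 7 = 6 days.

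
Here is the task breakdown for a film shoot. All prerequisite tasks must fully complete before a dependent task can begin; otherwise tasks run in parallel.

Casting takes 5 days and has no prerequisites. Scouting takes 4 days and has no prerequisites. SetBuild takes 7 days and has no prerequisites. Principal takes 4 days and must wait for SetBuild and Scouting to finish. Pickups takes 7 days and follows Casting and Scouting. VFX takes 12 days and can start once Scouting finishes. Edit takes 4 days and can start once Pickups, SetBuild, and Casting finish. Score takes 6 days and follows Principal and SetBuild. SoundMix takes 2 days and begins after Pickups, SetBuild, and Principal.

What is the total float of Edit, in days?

The longest chain is SetBuild→Principal→Score = 7+4+6 = 17; overall finish 17 days.
The longest chain containing Edit totals 16 days.
Slack of Edit = 13 − 12 = 1 day.

1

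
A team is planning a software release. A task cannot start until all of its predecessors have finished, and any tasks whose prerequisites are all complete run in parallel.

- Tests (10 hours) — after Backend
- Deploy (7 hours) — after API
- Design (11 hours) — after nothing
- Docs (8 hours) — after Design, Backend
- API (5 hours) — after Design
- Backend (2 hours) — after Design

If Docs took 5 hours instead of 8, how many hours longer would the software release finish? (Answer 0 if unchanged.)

0

As given, the longest chain is Design→Backend→Tests = 11+2+10 = 23, so the finish is 23 hours.
The longest path through Docs is only 21 hours, so Docs has float 2.
That remains the longest chain; total 23 hours.
Change in finish: 23 − 23 = +0 hours.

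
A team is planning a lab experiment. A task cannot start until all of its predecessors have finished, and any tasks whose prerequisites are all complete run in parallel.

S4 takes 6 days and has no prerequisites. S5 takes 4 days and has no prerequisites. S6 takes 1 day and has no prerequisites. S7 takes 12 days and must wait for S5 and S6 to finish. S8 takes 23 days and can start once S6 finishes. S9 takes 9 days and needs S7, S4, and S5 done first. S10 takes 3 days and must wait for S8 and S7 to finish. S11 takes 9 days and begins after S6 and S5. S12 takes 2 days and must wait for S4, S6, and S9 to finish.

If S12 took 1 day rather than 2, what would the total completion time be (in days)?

Actual critical path: S5→S7→S9→S12 = 4+12+9+2 = 27 ⇒ 27 days.
Since S12 is critical, the -1 change carries straight to that chain (now 26 days).
The binding chain switches to S6→S8→S10 = 1+23+3 = 27; finish 27 days.

27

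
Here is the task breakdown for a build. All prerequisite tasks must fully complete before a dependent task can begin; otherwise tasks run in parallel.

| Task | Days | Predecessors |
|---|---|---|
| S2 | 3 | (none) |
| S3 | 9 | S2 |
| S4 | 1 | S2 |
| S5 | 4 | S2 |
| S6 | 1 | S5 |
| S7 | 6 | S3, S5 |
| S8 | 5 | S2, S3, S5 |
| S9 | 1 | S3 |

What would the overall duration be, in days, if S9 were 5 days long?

As given, the longest chain is S2→S3→S7 = 3+9+6 = 18, so the finish is 18 days.
The longest path through S9 is only 13 days, so S9 has float 5.
No other chain overtakes it, so the finish is 18 days.

18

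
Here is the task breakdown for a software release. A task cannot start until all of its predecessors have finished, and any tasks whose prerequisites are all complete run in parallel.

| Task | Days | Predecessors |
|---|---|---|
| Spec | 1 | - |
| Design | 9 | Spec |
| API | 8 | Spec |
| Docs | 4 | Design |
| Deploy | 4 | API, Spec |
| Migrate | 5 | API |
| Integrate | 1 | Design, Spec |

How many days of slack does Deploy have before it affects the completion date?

Critical path: Spec→Design→Docs = 1+9+4 = 14, so the finish is 14 days.
Deploy finishes as early as 13 and must finish by 14.
So Deploy can slip 14 − 13 = 1 day.

1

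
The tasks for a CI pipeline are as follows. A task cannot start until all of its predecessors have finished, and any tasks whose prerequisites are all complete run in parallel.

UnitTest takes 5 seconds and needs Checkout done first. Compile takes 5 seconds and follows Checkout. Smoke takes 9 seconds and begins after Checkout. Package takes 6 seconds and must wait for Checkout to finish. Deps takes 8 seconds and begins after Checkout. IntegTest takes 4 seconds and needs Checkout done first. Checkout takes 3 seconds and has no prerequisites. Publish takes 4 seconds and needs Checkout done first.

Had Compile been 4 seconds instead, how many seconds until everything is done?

The binding path is Checkout→Smoke = 3+9 = 12; finish at 12 seconds.
Compile is off the critical path — its longest chain is 8 seconds, giving 4 of slack.
That remains the longest chain; total 12 seconds.

12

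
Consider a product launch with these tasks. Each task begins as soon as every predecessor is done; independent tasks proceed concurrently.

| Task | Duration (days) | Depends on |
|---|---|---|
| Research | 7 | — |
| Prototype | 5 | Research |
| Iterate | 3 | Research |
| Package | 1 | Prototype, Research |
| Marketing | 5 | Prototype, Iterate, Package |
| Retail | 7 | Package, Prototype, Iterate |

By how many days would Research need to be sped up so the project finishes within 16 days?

4

Current finish: 20 days; target: 16.
Research is on every critical path, so each day cut from Research cuts the finish by one (this holds down to a finish of 14).
Need 20 − 16 = 4 days off Research → Research becomes 3 days, finish becomes 16.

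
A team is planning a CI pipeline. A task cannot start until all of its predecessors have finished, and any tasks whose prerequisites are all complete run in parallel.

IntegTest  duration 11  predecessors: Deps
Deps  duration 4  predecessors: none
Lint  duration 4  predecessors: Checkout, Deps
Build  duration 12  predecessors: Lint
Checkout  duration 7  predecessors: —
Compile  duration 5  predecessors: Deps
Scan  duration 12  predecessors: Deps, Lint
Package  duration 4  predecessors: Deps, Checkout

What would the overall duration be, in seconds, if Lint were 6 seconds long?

25

Critical path before the change: Checkout→Lint→Build = 7+4+12 = 23 giving 23 seconds.
Since Lint is critical, the +2 change carries straight to that chain (now 25 seconds).
No other chain overtakes it, so the finish is 25 seconds.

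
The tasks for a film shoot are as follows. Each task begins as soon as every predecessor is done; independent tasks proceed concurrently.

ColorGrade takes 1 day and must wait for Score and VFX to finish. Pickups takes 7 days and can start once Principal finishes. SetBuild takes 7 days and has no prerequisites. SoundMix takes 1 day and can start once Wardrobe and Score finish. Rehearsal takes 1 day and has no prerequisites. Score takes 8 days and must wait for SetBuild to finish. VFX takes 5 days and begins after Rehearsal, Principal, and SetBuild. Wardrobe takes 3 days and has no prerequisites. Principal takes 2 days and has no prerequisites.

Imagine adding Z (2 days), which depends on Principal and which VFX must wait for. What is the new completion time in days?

Originally the schedule takes 16 days.
With Z inserted, VFX now waits for max(Rehearsal, Principal, SetBuild, Z).
New critical path: SetBuild→Score→SoundMix = 7+8+1 = 16 ⇒ 16 days.

16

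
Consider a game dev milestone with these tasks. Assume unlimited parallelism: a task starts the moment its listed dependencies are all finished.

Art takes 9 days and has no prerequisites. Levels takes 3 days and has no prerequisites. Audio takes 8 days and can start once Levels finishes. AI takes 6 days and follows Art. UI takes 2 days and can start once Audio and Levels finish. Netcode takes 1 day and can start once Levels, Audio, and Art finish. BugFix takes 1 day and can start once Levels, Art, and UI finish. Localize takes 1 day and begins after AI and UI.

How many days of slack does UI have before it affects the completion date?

The longest chain is Art→AI→Localize = 9+6+1 = 16; overall finish 16 days.
The longest chain containing UI totals 14 days.
Slack of UI = 13 − 11 = 2 days.

2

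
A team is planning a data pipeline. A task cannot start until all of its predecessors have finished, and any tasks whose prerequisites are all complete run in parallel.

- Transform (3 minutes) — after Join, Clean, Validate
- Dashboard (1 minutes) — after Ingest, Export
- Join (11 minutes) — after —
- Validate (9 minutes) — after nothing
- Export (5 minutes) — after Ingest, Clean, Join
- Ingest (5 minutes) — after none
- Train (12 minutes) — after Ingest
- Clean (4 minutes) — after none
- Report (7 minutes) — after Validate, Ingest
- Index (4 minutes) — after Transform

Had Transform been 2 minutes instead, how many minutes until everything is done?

17

As given, the longest chain is Join→Transform→Index = 11+3+4 = 18, so the finish is 18 minutes.
Since Transform is critical, the -1 change carries straight to that chain (now 17 minutes).
The binding chain switches to Ingest→Train = 5+12 = 17; finish 17 minutes.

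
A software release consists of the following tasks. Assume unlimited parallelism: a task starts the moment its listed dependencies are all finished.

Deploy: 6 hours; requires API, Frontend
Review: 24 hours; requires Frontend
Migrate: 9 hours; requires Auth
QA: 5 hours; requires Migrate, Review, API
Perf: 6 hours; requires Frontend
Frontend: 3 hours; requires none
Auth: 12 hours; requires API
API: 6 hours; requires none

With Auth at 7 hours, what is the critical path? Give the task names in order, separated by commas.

Actual critical path: API→Auth→Migrate→QA = 6+12+9+5 = 32 ⇒ 32 hours.
Auth lies on that path, so at 7 hours the path becomes 27 hours.
New critical path: Frontend→Review→QA = 3+24+5 = 32 ⇒ 32 hours.

Frontend, Review, QA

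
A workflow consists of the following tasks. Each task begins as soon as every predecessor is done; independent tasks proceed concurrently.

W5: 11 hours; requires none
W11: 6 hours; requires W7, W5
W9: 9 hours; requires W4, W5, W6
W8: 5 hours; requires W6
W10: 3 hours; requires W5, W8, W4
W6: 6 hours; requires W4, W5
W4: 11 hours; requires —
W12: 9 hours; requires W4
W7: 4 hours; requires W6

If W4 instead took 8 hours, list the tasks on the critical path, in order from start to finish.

W5, W6, W7, W11

Baseline: W4→W6→W7→W11 = 11+6+4+6 = 27 → 27 hours.
Since W4 is critical, the -3 change carries straight to that chain (now 24 hours).
New critical path: W5→W6→W7→W11 = 11+6+4+6 = 27 ⇒ 27 hours.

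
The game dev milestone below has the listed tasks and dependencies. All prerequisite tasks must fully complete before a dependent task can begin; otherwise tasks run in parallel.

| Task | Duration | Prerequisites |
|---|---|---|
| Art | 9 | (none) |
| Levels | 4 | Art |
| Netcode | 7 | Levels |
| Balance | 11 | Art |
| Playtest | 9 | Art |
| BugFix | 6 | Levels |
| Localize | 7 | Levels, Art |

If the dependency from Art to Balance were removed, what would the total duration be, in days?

20

With the dependency in place, Art→Levels→Netcode = 9+4+7 = 20 sets the finish at 20 days.
Without Art→Balance, Balance's earliest start moves from 9 to 0.
New critical path: Art→Levels→Netcode = 9+4+7 = 20 ⇒ 20 days.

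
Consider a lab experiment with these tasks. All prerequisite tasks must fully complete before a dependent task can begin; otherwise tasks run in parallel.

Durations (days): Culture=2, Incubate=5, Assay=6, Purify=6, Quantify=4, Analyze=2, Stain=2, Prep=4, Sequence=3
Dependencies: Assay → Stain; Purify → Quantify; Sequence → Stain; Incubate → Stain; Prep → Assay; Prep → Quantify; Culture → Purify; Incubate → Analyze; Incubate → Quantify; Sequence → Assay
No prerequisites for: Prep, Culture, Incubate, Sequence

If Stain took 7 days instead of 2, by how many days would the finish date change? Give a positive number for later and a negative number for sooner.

5

Critical path before the change: Prep→Assay→Stain = 4+6+2 = 12 giving 12 days.
Stain lies on that path, so at 7 days the path becomes 17 days.
No other chain overtakes it, so the finish is 17 days.
Change in finish: 17 − 12 = +5 days.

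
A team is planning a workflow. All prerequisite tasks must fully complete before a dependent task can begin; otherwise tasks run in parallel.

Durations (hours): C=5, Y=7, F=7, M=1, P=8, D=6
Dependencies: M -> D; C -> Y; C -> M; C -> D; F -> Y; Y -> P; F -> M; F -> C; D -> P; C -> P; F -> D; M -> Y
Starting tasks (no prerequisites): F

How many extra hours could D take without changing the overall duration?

F→C→M→Y→P = 7+5+1+7+8 = 28 sets the makespan at 28 hours.
The longest chain containing D totals 27 hours.
Slack of D = 14 − 13 = 1 hour.

1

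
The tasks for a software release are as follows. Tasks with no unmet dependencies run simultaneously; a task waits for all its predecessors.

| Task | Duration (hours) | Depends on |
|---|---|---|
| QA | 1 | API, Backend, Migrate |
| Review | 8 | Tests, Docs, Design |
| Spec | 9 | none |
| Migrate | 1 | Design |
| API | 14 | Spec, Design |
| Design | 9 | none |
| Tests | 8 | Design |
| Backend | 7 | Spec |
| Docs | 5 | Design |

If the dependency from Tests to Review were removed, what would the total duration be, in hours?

Original critical path: Design→Tests→Review = 9+8+8 = 25 ⇒ 25 hours.
Without Tests→Review, Review's earliest start moves from 17 to 14.
New critical path: Spec→API→QA = 9+14+1 = 24 ⇒ 24 hours.

24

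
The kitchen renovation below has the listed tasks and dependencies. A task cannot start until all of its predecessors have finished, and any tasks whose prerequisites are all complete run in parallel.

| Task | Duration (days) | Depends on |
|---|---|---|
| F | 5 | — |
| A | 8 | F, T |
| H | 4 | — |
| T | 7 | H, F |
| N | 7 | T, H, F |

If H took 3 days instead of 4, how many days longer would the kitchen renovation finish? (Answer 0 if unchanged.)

As given, the longest chain is F→T→A = 5+7+8 = 20, so the finish is 20 days.
The longest path through H is only 19 days, so H has float 1.
No other chain overtakes it, so the finish is 20 days.
Change in finish: 20 − 20 = +0 days.

0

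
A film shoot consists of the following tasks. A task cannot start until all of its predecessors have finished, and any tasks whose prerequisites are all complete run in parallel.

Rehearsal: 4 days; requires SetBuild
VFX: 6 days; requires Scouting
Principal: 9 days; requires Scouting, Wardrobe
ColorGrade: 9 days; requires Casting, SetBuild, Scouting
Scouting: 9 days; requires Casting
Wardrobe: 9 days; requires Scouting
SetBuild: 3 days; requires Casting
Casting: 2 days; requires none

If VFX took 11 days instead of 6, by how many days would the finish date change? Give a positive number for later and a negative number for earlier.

0

The binding path is Casting→Scouting→Wardrobe→Principal = 2+9+9+9 = 29; finish at 29 days.
VFX is off the critical path — its longest chain is 17 days, giving 12 of slack.
That remains the longest chain; total 29 days.
Change in finish: 29 − 29 = +0 days.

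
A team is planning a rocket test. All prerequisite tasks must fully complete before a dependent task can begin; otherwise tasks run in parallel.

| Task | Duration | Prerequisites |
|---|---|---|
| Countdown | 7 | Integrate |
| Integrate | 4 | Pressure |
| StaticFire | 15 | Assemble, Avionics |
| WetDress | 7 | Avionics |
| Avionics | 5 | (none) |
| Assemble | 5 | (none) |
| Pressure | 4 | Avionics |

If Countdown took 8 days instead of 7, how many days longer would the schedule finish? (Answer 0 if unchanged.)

Critical path before the change: Avionics→Pressure→Integrate→Countdown = 5+4+4+7 = 20 giving 20 days.
Countdown lies on that path, so at 8 days the path becomes 21 days.
No other chain overtakes it, so the finish is 21 days.
Change in finish: 21 − 20 = +1 days.

1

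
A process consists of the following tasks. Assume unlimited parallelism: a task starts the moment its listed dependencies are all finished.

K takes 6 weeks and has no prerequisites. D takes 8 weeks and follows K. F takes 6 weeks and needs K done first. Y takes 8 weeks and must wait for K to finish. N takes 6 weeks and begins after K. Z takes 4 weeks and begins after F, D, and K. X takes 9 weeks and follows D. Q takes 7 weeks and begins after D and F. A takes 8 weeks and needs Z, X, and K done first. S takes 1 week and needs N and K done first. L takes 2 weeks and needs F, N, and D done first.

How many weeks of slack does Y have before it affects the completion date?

17

The longest chain is K→D→X→A = 6+8+9+8 = 31; overall finish 31 weeks.
Y finishes as early as 14 and must finish by 31.
So Y can slip 31 − 14 = 17 weeks.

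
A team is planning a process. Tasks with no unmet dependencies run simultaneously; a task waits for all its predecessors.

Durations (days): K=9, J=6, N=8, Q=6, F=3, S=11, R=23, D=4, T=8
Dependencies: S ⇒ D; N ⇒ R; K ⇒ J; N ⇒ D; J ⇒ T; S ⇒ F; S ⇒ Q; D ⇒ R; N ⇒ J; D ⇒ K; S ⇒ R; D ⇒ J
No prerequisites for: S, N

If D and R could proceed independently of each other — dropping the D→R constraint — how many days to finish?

Before: longest chain S→D→K→J→T = 11+4+9+6+8 = 38, finish 38.
Without D→R, R's earliest start moves from 15 to 11.
The longest chain is now S→D→K→J→T = 11+4+9+6+8 = 38, so the plan takes 38 days.

38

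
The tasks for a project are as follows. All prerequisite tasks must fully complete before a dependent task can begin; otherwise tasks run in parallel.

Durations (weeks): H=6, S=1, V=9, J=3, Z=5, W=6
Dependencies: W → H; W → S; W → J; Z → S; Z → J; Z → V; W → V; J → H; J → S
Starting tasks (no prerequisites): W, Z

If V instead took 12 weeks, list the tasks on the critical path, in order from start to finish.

Actual critical path: W→V = 6+9 = 15 ⇒ 15 weeks.
V lies on that path, so at 12 weeks the path becomes 18 weeks.
The critical path is still W→V; finish is now 18 weeks.

W, V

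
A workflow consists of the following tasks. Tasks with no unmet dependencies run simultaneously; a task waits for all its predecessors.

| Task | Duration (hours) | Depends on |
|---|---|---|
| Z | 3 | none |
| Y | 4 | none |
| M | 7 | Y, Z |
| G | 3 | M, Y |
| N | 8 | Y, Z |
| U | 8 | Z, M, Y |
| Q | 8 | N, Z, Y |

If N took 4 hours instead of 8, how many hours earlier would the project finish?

As given, the longest chain is Y→N→Q = 4+8+8 = 20, so the finish is 20 hours.
N is on the critical path; changing it to 4 makes that path 16 hours.
The binding chain switches to Y→M→U = 4+7+8 = 19; finish 19 hours.
Change in finish: 19 − 20 = -1 hours.

1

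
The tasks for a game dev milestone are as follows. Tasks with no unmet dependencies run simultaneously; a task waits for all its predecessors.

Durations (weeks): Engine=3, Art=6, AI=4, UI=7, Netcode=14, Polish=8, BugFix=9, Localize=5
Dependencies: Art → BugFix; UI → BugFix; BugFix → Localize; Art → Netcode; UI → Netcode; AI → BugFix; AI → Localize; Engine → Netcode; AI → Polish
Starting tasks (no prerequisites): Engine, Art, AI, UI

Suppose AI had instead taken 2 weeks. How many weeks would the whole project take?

21

Critical path before the change: UI→Netcode = 7+14 = 21 giving 21 weeks.
AI is off the critical path — its longest chain is 18 weeks, giving 3 of slack.
No other chain overtakes it, so the finish is 21 weeks.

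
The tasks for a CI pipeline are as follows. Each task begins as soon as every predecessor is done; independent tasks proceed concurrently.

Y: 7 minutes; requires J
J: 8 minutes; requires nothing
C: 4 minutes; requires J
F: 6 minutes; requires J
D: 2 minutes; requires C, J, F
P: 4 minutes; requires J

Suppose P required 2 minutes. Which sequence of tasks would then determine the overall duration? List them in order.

J, F, D

As given, the longest chain is J→F→D = 8+6+2 = 16, so the finish is 16 minutes.
P is off the critical path — its longest chain is 12 minutes, giving 4 of slack.
That remains the longest chain; total 16 minutes.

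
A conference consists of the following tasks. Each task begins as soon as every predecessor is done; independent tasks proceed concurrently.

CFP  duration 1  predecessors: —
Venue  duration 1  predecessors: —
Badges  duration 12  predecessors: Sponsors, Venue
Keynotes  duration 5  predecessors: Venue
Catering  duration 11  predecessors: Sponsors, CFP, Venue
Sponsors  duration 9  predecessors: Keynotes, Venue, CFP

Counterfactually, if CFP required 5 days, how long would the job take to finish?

27

Baseline: Venue→Keynotes→Sponsors→Badges = 1+5+9+12 = 27 → 27 days.
CFP is off the critical path — its longest chain is 22 days, giving 5 of slack.
That remains the longest chain; total 27 days.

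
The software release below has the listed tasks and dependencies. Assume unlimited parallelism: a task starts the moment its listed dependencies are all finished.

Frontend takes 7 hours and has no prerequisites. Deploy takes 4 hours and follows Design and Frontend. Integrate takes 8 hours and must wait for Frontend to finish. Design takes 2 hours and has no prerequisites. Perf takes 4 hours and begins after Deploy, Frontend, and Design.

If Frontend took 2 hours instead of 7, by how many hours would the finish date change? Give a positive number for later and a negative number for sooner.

Critical path before the change: Frontend→Deploy→Perf = 7+4+4 = 15 giving 15 hours.
Frontend is on the critical path; changing it to 2 makes that path 10 hours.
Now Design→Deploy→Perf = 2+4+4 = 10 is longest, so the finish becomes 10 hours.
Change in finish: 10 − 15 = -5 hours.

-5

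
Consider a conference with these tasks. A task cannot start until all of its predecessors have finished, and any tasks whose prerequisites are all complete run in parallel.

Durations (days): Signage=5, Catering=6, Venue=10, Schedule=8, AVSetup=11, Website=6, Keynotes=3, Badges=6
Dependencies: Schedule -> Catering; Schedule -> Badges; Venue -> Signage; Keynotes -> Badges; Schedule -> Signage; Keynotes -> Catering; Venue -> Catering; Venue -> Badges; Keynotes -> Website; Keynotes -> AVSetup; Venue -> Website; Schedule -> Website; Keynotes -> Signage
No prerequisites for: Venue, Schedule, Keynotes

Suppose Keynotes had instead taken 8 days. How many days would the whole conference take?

As given, the longest chain is Venue→Website = 10+6 = 16, so the finish is 16 days.
Keynotes is off the critical path — its longest chain is 14 days, giving 2 of slack.
Now Keynotes→AVSetup = 8+11 = 19 is longest, so the finish becomes 19 days.

19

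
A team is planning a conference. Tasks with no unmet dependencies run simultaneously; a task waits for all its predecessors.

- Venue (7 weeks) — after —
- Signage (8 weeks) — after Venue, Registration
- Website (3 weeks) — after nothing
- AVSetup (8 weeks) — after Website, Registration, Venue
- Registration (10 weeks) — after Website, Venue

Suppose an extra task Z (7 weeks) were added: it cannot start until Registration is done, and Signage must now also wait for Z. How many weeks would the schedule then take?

32

Originally the schedule takes 25 weeks.
With Z inserted, Signage now waits for max(Venue, Registration, Z).
New critical path: Venue→Registration→Z→Signage = 7+10+7+8 = 32 ⇒ 32 weeks.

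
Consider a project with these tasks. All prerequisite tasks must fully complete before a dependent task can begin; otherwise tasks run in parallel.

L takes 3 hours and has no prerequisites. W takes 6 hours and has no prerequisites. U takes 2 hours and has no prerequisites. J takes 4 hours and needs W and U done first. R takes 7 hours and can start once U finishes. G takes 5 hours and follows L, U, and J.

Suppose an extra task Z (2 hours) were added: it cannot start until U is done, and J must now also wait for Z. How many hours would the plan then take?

Originally the plan takes 15 hours.
With Z inserted, J now waits for max(W, U, Z).
New critical path: W→J→G = 6+4+5 = 15 ⇒ 15 hours.

15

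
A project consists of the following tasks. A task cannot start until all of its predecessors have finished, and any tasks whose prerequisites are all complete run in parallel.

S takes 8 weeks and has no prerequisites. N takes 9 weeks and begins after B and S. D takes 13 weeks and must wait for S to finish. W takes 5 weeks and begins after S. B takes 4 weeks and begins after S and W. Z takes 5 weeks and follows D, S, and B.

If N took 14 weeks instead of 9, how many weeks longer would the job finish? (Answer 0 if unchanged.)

Actual critical path: S→W→B→N = 8+5+4+9 = 26 ⇒ 26 weeks.
Since N is critical, the +5 change carries straight to that chain (now 31 weeks).
No other chain overtakes it, so the finish is 31 weeks.
Change in finish: 31 − 26 = +5 weeks.

5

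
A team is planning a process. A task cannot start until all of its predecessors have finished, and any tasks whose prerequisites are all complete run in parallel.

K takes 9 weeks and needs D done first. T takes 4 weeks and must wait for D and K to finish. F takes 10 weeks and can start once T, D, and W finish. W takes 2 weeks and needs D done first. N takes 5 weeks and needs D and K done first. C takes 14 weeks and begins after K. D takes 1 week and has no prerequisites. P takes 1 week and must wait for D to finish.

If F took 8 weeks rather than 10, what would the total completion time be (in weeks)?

The binding path is D→K→T→F = 1+9+4+10 = 24; finish at 24 weeks.
Since F is critical, the -2 change carries straight to that chain (now 22 weeks).
The binding chain switches to D→K→C = 1+9+14 = 24; finish 24 weeks.

24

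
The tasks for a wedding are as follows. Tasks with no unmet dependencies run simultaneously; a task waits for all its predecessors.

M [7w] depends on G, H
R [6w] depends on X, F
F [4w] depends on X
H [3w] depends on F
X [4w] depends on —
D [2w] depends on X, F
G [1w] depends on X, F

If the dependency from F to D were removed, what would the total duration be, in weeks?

Before: longest chain X→F→H→M = 4+4+3+7 = 18, finish 18.
Without F→D, D's earliest start moves from 8 to 4.
New critical path: X→F→H→M = 4+4+3+7 = 18 ⇒ 18 weeks.

18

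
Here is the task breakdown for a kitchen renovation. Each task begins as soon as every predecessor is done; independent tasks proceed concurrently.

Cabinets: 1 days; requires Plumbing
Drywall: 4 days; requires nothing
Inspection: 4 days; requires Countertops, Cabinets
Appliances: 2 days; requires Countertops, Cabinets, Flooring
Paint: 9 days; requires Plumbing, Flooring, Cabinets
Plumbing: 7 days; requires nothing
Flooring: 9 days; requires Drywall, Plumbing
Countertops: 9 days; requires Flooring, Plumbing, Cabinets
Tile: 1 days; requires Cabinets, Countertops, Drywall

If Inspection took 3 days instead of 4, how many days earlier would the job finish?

1

Actual critical path: Plumbing→Flooring→Countertops→Inspection = 7+9+9+4 = 29 ⇒ 29 days.
Since Inspection is critical, the -1 change carries straight to that chain (now 28 days).
No other chain overtakes it, so the finish is 28 days.
Change in finish: 28 − 29 = -1 days.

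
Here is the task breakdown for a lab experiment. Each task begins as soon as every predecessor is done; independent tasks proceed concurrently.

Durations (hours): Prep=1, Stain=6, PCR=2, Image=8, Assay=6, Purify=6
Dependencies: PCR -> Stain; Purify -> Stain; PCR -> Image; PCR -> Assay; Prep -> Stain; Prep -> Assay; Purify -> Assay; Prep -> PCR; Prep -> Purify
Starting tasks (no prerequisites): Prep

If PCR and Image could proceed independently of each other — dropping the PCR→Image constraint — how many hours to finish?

13

Before: longest chain Prep→Purify→Assay = 1+6+6 = 13, finish 13.
Without PCR→Image, Image's earliest start moves from 3 to 0.
New critical path: Prep→Purify→Assay = 1+6+6 = 13 ⇒ 13 hours.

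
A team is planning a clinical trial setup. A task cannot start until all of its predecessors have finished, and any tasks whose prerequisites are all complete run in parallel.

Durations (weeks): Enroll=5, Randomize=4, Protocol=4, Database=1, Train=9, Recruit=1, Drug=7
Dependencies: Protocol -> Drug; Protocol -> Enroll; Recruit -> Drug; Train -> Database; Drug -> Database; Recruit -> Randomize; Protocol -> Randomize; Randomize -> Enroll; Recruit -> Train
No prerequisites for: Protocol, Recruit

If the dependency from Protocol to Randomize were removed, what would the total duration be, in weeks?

Before: longest chain Protocol→Randomize→Enroll = 4+4+5 = 13, finish 13.
Without Protocol→Randomize, Randomize's earliest start moves from 4 to 1.
New critical path: Protocol→Drug→Database = 4+7+1 = 12 ⇒ 12 weeks.

12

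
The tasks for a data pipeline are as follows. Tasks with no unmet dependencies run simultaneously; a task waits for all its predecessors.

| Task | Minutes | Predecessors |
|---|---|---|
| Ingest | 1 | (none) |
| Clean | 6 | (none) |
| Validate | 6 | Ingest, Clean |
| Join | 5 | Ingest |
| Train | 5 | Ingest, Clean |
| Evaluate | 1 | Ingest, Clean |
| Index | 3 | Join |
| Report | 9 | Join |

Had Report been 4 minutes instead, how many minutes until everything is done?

Actual critical path: Ingest→Join→Report = 1+5+9 = 15 ⇒ 15 minutes.
Since Report is critical, the -5 change carries straight to that chain (now 10 minutes).
Now Clean→Validate = 6+6 = 12 is longest, so the finish becomes 12 minutes.

12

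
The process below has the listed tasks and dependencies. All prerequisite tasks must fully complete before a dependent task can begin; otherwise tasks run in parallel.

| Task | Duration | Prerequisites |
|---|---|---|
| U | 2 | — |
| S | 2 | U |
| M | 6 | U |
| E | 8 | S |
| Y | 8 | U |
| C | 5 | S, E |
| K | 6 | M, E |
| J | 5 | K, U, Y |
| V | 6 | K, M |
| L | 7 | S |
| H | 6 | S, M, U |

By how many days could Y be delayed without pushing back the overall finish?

9

The longest chain is U→S→E→K→V = 2+2+8+6+6 = 24; overall finish 24 days.
Y finishes as early as 10 and must finish by 19.
So Y can slip 19 − 10 = 9 days.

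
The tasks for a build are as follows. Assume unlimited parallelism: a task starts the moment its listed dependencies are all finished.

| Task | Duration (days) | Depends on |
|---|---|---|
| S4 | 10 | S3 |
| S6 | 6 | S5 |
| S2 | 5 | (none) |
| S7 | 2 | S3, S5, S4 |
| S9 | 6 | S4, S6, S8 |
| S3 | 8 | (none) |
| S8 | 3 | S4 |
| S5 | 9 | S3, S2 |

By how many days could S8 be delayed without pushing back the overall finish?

S3→S5→S6→S9 = 8+9+6+6 = 29 sets the makespan at 29 days.
S8 finishes as early as 21 and must finish by 23.
So S8 can slip 23 − 21 = 2 days.

2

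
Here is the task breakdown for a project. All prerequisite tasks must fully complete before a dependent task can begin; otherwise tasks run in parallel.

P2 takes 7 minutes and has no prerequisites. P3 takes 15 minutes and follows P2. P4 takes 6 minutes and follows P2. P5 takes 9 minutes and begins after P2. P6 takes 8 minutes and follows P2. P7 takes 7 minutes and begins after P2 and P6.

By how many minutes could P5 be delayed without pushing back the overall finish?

The longest chain is P2→P3 = 7+15 = 22; overall finish 22 minutes.
Longest path through P5: 16 minutes (earliest finish 16, latest finish 22).
Float = 22 − 16 = 6.

6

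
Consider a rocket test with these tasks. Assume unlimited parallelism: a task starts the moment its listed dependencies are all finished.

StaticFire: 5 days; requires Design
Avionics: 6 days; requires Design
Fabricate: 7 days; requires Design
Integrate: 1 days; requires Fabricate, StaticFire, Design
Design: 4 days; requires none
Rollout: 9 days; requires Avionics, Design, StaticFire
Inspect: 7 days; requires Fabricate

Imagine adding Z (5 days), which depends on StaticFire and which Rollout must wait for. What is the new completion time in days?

23

Originally the plan takes 19 days.
With Z inserted, Rollout now waits for max(Avionics, Design, StaticFire, Z).
New critical path: Design→StaticFire→Z→Rollout = 4+5+5+9 = 23 ⇒ 23 days.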